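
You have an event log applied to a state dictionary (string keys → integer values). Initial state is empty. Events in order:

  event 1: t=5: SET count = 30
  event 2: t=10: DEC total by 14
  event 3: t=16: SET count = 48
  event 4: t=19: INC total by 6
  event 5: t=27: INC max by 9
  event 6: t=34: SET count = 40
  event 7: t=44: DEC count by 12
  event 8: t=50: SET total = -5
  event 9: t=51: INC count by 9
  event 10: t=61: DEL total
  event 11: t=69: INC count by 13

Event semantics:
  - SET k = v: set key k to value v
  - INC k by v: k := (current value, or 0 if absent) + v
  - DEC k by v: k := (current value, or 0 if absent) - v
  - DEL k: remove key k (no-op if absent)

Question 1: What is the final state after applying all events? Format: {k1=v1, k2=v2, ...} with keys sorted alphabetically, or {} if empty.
  after event 1 (t=5: SET count = 30): {count=30}
  after event 2 (t=10: DEC total by 14): {count=30, total=-14}
  after event 3 (t=16: SET count = 48): {count=48, total=-14}
  after event 4 (t=19: INC total by 6): {count=48, total=-8}
  after event 5 (t=27: INC max by 9): {count=48, max=9, total=-8}
  after event 6 (t=34: SET count = 40): {count=40, max=9, total=-8}
  after event 7 (t=44: DEC count by 12): {count=28, max=9, total=-8}
  after event 8 (t=50: SET total = -5): {count=28, max=9, total=-5}
  after event 9 (t=51: INC count by 9): {count=37, max=9, total=-5}
  after event 10 (t=61: DEL total): {count=37, max=9}
  after event 11 (t=69: INC count by 13): {count=50, max=9}

Answer: {count=50, max=9}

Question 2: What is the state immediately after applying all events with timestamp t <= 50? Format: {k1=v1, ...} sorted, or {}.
Answer: {count=28, max=9, total=-5}

Derivation:
Apply events with t <= 50 (8 events):
  after event 1 (t=5: SET count = 30): {count=30}
  after event 2 (t=10: DEC total by 14): {count=30, total=-14}
  after event 3 (t=16: SET count = 48): {count=48, total=-14}
  after event 4 (t=19: INC total by 6): {count=48, total=-8}
  after event 5 (t=27: INC max by 9): {count=48, max=9, total=-8}
  after event 6 (t=34: SET count = 40): {count=40, max=9, total=-8}
  after event 7 (t=44: DEC count by 12): {count=28, max=9, total=-8}
  after event 8 (t=50: SET total = -5): {count=28, max=9, total=-5}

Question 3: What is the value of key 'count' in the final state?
Answer: 50

Derivation:
Track key 'count' through all 11 events:
  event 1 (t=5: SET count = 30): count (absent) -> 30
  event 2 (t=10: DEC total by 14): count unchanged
  event 3 (t=16: SET count = 48): count 30 -> 48
  event 4 (t=19: INC total by 6): count unchanged
  event 5 (t=27: INC max by 9): count unchanged
  event 6 (t=34: SET count = 40): count 48 -> 40
  event 7 (t=44: DEC count by 12): count 40 -> 28
  event 8 (t=50: SET total = -5): count unchanged
  event 9 (t=51: INC count by 9): count 28 -> 37
  event 10 (t=61: DEL total): count unchanged
  event 11 (t=69: INC count by 13): count 37 -> 50
Final: count = 50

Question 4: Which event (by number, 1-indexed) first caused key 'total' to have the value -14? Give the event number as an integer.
Answer: 2

Derivation:
Looking for first event where total becomes -14:
  event 2: total (absent) -> -14  <-- first match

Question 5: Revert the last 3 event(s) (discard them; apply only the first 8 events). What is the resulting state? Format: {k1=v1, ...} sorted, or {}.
Answer: {count=28, max=9, total=-5}

Derivation:
Keep first 8 events (discard last 3):
  after event 1 (t=5: SET count = 30): {count=30}
  after event 2 (t=10: DEC total by 14): {count=30, total=-14}
  after event 3 (t=16: SET count = 48): {count=48, total=-14}
  after event 4 (t=19: INC total by 6): {count=48, total=-8}
  after event 5 (t=27: INC max by 9): {count=48, max=9, total=-8}
  after event 6 (t=34: SET count = 40): {count=40, max=9, total=-8}
  after event 7 (t=44: DEC count by 12): {count=28, max=9, total=-8}
  after event 8 (t=50: SET total = -5): {count=28, max=9, total=-5}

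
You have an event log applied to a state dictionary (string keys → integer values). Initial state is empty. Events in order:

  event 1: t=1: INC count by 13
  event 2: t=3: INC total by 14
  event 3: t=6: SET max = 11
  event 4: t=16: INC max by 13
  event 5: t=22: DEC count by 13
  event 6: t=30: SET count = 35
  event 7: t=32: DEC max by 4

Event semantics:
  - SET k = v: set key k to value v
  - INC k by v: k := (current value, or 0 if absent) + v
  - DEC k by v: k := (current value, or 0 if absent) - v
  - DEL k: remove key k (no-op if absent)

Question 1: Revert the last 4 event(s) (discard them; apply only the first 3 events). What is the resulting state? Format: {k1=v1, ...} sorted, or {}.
Keep first 3 events (discard last 4):
  after event 1 (t=1: INC count by 13): {count=13}
  after event 2 (t=3: INC total by 14): {count=13, total=14}
  after event 3 (t=6: SET max = 11): {count=13, max=11, total=14}

Answer: {count=13, max=11, total=14}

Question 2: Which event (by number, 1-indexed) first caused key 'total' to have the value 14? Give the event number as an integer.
Answer: 2

Derivation:
Looking for first event where total becomes 14:
  event 2: total (absent) -> 14  <-- first match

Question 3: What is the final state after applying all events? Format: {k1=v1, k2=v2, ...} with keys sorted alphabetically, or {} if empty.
  after event 1 (t=1: INC count by 13): {count=13}
  after event 2 (t=3: INC total by 14): {count=13, total=14}
  after event 3 (t=6: SET max = 11): {count=13, max=11, total=14}
  after event 4 (t=16: INC max by 13): {count=13, max=24, total=14}
  after event 5 (t=22: DEC count by 13): {count=0, max=24, total=14}
  after event 6 (t=30: SET count = 35): {count=35, max=24, total=14}
  after event 7 (t=32: DEC max by 4): {count=35, max=20, total=14}

Answer: {count=35, max=20, total=14}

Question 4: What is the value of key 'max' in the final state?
Answer: 20

Derivation:
Track key 'max' through all 7 events:
  event 1 (t=1: INC count by 13): max unchanged
  event 2 (t=3: INC total by 14): max unchanged
  event 3 (t=6: SET max = 11): max (absent) -> 11
  event 4 (t=16: INC max by 13): max 11 -> 24
  event 5 (t=22: DEC count by 13): max unchanged
  event 6 (t=30: SET count = 35): max unchanged
  event 7 (t=32: DEC max by 4): max 24 -> 20
Final: max = 20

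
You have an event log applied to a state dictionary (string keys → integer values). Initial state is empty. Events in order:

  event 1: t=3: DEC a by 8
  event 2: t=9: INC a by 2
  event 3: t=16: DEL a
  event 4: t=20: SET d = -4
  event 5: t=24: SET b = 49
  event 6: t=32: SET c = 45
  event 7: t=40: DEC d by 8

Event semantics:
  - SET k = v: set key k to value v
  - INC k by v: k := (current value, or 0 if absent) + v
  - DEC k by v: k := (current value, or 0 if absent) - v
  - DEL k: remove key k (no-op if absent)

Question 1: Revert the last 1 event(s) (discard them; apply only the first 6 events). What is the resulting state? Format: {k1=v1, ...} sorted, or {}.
Answer: {b=49, c=45, d=-4}

Derivation:
Keep first 6 events (discard last 1):
  after event 1 (t=3: DEC a by 8): {a=-8}
  after event 2 (t=9: INC a by 2): {a=-6}
  after event 3 (t=16: DEL a): {}
  after event 4 (t=20: SET d = -4): {d=-4}
  after event 5 (t=24: SET b = 49): {b=49, d=-4}
  after event 6 (t=32: SET c = 45): {b=49, c=45, d=-4}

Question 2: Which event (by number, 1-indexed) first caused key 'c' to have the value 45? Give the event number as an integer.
Looking for first event where c becomes 45:
  event 6: c (absent) -> 45  <-- first match

Answer: 6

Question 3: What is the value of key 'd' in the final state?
Track key 'd' through all 7 events:
  event 1 (t=3: DEC a by 8): d unchanged
  event 2 (t=9: INC a by 2): d unchanged
  event 3 (t=16: DEL a): d unchanged
  event 4 (t=20: SET d = -4): d (absent) -> -4
  event 5 (t=24: SET b = 49): d unchanged
  event 6 (t=32: SET c = 45): d unchanged
  event 7 (t=40: DEC d by 8): d -4 -> -12
Final: d = -12

Answer: -12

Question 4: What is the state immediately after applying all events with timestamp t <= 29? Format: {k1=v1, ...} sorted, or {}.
Apply events with t <= 29 (5 events):
  after event 1 (t=3: DEC a by 8): {a=-8}
  after event 2 (t=9: INC a by 2): {a=-6}
  after event 3 (t=16: DEL a): {}
  after event 4 (t=20: SET d = -4): {d=-4}
  after event 5 (t=24: SET b = 49): {b=49, d=-4}

Answer: {b=49, d=-4}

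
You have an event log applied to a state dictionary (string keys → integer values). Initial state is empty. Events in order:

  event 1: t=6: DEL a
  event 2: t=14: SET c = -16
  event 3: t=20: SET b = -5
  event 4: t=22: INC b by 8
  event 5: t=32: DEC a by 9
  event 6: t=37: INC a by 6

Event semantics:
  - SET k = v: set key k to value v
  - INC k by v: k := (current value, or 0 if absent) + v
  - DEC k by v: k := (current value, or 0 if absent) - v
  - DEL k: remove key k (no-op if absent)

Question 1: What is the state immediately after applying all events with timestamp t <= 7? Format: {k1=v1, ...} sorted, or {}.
Apply events with t <= 7 (1 events):
  after event 1 (t=6: DEL a): {}

Answer: {}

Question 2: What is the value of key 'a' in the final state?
Answer: -3

Derivation:
Track key 'a' through all 6 events:
  event 1 (t=6: DEL a): a (absent) -> (absent)
  event 2 (t=14: SET c = -16): a unchanged
  event 3 (t=20: SET b = -5): a unchanged
  event 4 (t=22: INC b by 8): a unchanged
  event 5 (t=32: DEC a by 9): a (absent) -> -9
  event 6 (t=37: INC a by 6): a -9 -> -3
Final: a = -3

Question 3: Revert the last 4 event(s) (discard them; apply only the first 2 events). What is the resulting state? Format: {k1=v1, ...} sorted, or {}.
Keep first 2 events (discard last 4):
  after event 1 (t=6: DEL a): {}
  after event 2 (t=14: SET c = -16): {c=-16}

Answer: {c=-16}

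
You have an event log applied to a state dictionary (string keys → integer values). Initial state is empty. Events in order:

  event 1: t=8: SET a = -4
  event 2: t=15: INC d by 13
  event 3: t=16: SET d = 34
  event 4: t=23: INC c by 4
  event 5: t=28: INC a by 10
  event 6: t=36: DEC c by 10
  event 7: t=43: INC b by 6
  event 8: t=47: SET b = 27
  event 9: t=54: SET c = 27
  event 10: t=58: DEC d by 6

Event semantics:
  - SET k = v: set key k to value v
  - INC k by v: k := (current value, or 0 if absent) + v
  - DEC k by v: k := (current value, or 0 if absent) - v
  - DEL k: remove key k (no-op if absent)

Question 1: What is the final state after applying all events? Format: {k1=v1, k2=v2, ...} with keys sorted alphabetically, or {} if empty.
Answer: {a=6, b=27, c=27, d=28}

Derivation:
  after event 1 (t=8: SET a = -4): {a=-4}
  after event 2 (t=15: INC d by 13): {a=-4, d=13}
  after event 3 (t=16: SET d = 34): {a=-4, d=34}
  after event 4 (t=23: INC c by 4): {a=-4, c=4, d=34}
  after event 5 (t=28: INC a by 10): {a=6, c=4, d=34}
  after event 6 (t=36: DEC c by 10): {a=6, c=-6, d=34}
  after event 7 (t=43: INC b by 6): {a=6, b=6, c=-6, d=34}
  after event 8 (t=47: SET b = 27): {a=6, b=27, c=-6, d=34}
  after event 9 (t=54: SET c = 27): {a=6, b=27, c=27, d=34}
  after event 10 (t=58: DEC d by 6): {a=6, b=27, c=27, d=28}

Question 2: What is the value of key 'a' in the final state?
Answer: 6

Derivation:
Track key 'a' through all 10 events:
  event 1 (t=8: SET a = -4): a (absent) -> -4
  event 2 (t=15: INC d by 13): a unchanged
  event 3 (t=16: SET d = 34): a unchanged
  event 4 (t=23: INC c by 4): a unchanged
  event 5 (t=28: INC a by 10): a -4 -> 6
  event 6 (t=36: DEC c by 10): a unchanged
  event 7 (t=43: INC b by 6): a unchanged
  event 8 (t=47: SET b = 27): a unchanged
  event 9 (t=54: SET c = 27): a unchanged
  event 10 (t=58: DEC d by 6): a unchanged
Final: a = 6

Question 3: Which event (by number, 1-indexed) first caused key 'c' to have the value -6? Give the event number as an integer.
Looking for first event where c becomes -6:
  event 4: c = 4
  event 5: c = 4
  event 6: c 4 -> -6  <-- first match

Answer: 6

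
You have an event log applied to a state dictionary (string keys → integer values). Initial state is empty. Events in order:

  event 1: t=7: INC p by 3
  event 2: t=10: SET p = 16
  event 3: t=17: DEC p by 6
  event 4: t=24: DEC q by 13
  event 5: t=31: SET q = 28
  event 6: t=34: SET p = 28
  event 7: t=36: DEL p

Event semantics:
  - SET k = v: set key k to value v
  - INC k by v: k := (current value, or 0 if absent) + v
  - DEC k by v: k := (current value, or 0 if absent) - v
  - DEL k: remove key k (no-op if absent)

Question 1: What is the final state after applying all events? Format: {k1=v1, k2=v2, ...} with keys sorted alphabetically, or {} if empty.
Answer: {q=28}

Derivation:
  after event 1 (t=7: INC p by 3): {p=3}
  after event 2 (t=10: SET p = 16): {p=16}
  after event 3 (t=17: DEC p by 6): {p=10}
  after event 4 (t=24: DEC q by 13): {p=10, q=-13}
  after event 5 (t=31: SET q = 28): {p=10, q=28}
  after event 6 (t=34: SET p = 28): {p=28, q=28}
  after event 7 (t=36: DEL p): {q=28}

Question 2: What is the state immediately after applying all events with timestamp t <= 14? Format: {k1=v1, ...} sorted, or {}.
Apply events with t <= 14 (2 events):
  after event 1 (t=7: INC p by 3): {p=3}
  after event 2 (t=10: SET p = 16): {p=16}

Answer: {p=16}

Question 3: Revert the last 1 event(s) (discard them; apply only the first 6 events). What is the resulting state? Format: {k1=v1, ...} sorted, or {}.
Answer: {p=28, q=28}

Derivation:
Keep first 6 events (discard last 1):
  after event 1 (t=7: INC p by 3): {p=3}
  after event 2 (t=10: SET p = 16): {p=16}
  after event 3 (t=17: DEC p by 6): {p=10}
  after event 4 (t=24: DEC q by 13): {p=10, q=-13}
  after event 5 (t=31: SET q = 28): {p=10, q=28}
  after event 6 (t=34: SET p = 28): {p=28, q=28}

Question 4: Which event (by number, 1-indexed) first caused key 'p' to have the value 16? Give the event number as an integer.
Answer: 2

Derivation:
Looking for first event where p becomes 16:
  event 1: p = 3
  event 2: p 3 -> 16  <-- first match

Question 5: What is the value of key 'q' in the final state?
Answer: 28

Derivation:
Track key 'q' through all 7 events:
  event 1 (t=7: INC p by 3): q unchanged
  event 2 (t=10: SET p = 16): q unchanged
  event 3 (t=17: DEC p by 6): q unchanged
  event 4 (t=24: DEC q by 13): q (absent) -> -13
  event 5 (t=31: SET q = 28): q -13 -> 28
  event 6 (t=34: SET p = 28): q unchanged
  event 7 (t=36: DEL p): q unchanged
Final: q = 28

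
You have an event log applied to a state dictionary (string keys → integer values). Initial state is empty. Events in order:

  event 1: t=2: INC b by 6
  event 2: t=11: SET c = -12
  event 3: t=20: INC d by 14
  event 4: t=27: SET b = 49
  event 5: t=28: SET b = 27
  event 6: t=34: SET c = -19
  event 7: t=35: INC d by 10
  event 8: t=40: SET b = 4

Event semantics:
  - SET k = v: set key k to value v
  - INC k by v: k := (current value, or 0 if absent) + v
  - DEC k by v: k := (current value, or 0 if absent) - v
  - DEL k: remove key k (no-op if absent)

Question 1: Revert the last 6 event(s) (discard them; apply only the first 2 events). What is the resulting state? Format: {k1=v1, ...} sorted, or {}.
Answer: {b=6, c=-12}

Derivation:
Keep first 2 events (discard last 6):
  after event 1 (t=2: INC b by 6): {b=6}
  after event 2 (t=11: SET c = -12): {b=6, c=-12}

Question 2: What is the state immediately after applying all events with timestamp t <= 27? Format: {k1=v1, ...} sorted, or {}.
Answer: {b=49, c=-12, d=14}

Derivation:
Apply events with t <= 27 (4 events):
  after event 1 (t=2: INC b by 6): {b=6}
  after event 2 (t=11: SET c = -12): {b=6, c=-12}
  after event 3 (t=20: INC d by 14): {b=6, c=-12, d=14}
  after event 4 (t=27: SET b = 49): {b=49, c=-12, d=14}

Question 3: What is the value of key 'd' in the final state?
Track key 'd' through all 8 events:
  event 1 (t=2: INC b by 6): d unchanged
  event 2 (t=11: SET c = -12): d unchanged
  event 3 (t=20: INC d by 14): d (absent) -> 14
  event 4 (t=27: SET b = 49): d unchanged
  event 5 (t=28: SET b = 27): d unchanged
  event 6 (t=34: SET c = -19): d unchanged
  event 7 (t=35: INC d by 10): d 14 -> 24
  event 8 (t=40: SET b = 4): d unchanged
Final: d = 24

Answer: 24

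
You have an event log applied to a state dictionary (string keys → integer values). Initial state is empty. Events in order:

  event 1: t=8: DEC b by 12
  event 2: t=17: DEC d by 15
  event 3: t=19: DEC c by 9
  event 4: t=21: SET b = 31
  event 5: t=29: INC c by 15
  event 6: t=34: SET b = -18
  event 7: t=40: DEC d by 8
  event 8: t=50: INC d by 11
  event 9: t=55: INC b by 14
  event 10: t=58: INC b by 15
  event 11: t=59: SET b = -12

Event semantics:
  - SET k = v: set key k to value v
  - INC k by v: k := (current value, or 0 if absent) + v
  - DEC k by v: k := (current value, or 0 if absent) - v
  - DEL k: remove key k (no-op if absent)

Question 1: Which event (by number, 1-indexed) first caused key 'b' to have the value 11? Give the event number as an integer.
Answer: 10

Derivation:
Looking for first event where b becomes 11:
  event 1: b = -12
  event 2: b = -12
  event 3: b = -12
  event 4: b = 31
  event 5: b = 31
  event 6: b = -18
  event 7: b = -18
  event 8: b = -18
  event 9: b = -4
  event 10: b -4 -> 11  <-- first match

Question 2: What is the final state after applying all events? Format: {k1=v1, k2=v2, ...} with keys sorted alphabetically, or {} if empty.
  after event 1 (t=8: DEC b by 12): {b=-12}
  after event 2 (t=17: DEC d by 15): {b=-12, d=-15}
  after event 3 (t=19: DEC c by 9): {b=-12, c=-9, d=-15}
  after event 4 (t=21: SET b = 31): {b=31, c=-9, d=-15}
  after event 5 (t=29: INC c by 15): {b=31, c=6, d=-15}
  after event 6 (t=34: SET b = -18): {b=-18, c=6, d=-15}
  after event 7 (t=40: DEC d by 8): {b=-18, c=6, d=-23}
  after event 8 (t=50: INC d by 11): {b=-18, c=6, d=-12}
  after event 9 (t=55: INC b by 14): {b=-4, c=6, d=-12}
  after event 10 (t=58: INC b by 15): {b=11, c=6, d=-12}
  after event 11 (t=59: SET b = -12): {b=-12, c=6, d=-12}

Answer: {b=-12, c=6, d=-12}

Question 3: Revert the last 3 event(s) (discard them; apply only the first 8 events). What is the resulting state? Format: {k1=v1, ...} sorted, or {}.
Answer: {b=-18, c=6, d=-12}

Derivation:
Keep first 8 events (discard last 3):
  after event 1 (t=8: DEC b by 12): {b=-12}
  after event 2 (t=17: DEC d by 15): {b=-12, d=-15}
  after event 3 (t=19: DEC c by 9): {b=-12, c=-9, d=-15}
  after event 4 (t=21: SET b = 31): {b=31, c=-9, d=-15}
  after event 5 (t=29: INC c by 15): {b=31, c=6, d=-15}
  after event 6 (t=34: SET b = -18): {b=-18, c=6, d=-15}
  after event 7 (t=40: DEC d by 8): {b=-18, c=6, d=-23}
  after event 8 (t=50: INC d by 11): {b=-18, c=6, d=-12}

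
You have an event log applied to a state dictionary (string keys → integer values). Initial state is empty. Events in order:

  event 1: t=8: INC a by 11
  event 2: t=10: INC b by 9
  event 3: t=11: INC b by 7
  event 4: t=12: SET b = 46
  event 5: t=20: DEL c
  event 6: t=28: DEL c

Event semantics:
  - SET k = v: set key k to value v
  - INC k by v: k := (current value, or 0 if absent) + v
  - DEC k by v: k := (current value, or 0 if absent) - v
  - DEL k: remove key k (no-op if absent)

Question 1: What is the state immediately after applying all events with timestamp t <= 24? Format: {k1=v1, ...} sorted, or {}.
Apply events with t <= 24 (5 events):
  after event 1 (t=8: INC a by 11): {a=11}
  after event 2 (t=10: INC b by 9): {a=11, b=9}
  after event 3 (t=11: INC b by 7): {a=11, b=16}
  after event 4 (t=12: SET b = 46): {a=11, b=46}
  after event 5 (t=20: DEL c): {a=11, b=46}

Answer: {a=11, b=46}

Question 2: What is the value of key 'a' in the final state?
Answer: 11

Derivation:
Track key 'a' through all 6 events:
  event 1 (t=8: INC a by 11): a (absent) -> 11
  event 2 (t=10: INC b by 9): a unchanged
  event 3 (t=11: INC b by 7): a unchanged
  event 4 (t=12: SET b = 46): a unchanged
  event 5 (t=20: DEL c): a unchanged
  event 6 (t=28: DEL c): a unchanged
Final: a = 11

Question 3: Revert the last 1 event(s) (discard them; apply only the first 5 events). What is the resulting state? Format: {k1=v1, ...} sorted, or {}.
Keep first 5 events (discard last 1):
  after event 1 (t=8: INC a by 11): {a=11}
  after event 2 (t=10: INC b by 9): {a=11, b=9}
  after event 3 (t=11: INC b by 7): {a=11, b=16}
  after event 4 (t=12: SET b = 46): {a=11, b=46}
  after event 5 (t=20: DEL c): {a=11, b=46}

Answer: {a=11, b=46}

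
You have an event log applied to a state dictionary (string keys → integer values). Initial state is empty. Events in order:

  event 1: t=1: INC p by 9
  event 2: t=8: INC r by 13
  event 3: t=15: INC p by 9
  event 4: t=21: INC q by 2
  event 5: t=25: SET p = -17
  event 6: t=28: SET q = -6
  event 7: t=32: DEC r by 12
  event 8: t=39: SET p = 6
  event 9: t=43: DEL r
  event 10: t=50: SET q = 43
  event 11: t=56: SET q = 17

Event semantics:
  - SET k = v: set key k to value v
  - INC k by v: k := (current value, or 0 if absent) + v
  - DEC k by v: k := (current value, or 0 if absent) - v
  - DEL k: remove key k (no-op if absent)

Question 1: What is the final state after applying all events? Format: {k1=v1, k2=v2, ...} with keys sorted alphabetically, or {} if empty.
Answer: {p=6, q=17}

Derivation:
  after event 1 (t=1: INC p by 9): {p=9}
  after event 2 (t=8: INC r by 13): {p=9, r=13}
  after event 3 (t=15: INC p by 9): {p=18, r=13}
  after event 4 (t=21: INC q by 2): {p=18, q=2, r=13}
  after event 5 (t=25: SET p = -17): {p=-17, q=2, r=13}
  after event 6 (t=28: SET q = -6): {p=-17, q=-6, r=13}
  after event 7 (t=32: DEC r by 12): {p=-17, q=-6, r=1}
  after event 8 (t=39: SET p = 6): {p=6, q=-6, r=1}
  after event 9 (t=43: DEL r): {p=6, q=-6}
  after event 10 (t=50: SET q = 43): {p=6, q=43}
  after event 11 (t=56: SET q = 17): {p=6, q=17}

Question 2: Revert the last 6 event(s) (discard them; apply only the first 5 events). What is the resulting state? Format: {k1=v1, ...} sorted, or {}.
Answer: {p=-17, q=2, r=13}

Derivation:
Keep first 5 events (discard last 6):
  after event 1 (t=1: INC p by 9): {p=9}
  after event 2 (t=8: INC r by 13): {p=9, r=13}
  after event 3 (t=15: INC p by 9): {p=18, r=13}
  after event 4 (t=21: INC q by 2): {p=18, q=2, r=13}
  after event 5 (t=25: SET p = -17): {p=-17, q=2, r=13}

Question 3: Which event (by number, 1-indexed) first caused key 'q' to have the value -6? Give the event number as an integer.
Looking for first event where q becomes -6:
  event 4: q = 2
  event 5: q = 2
  event 6: q 2 -> -6  <-- first match

Answer: 6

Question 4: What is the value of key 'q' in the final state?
Track key 'q' through all 11 events:
  event 1 (t=1: INC p by 9): q unchanged
  event 2 (t=8: INC r by 13): q unchanged
  event 3 (t=15: INC p by 9): q unchanged
  event 4 (t=21: INC q by 2): q (absent) -> 2
  event 5 (t=25: SET p = -17): q unchanged
  event 6 (t=28: SET q = -6): q 2 -> -6
  event 7 (t=32: DEC r by 12): q unchanged
  event 8 (t=39: SET p = 6): q unchanged
  event 9 (t=43: DEL r): q unchanged
  event 10 (t=50: SET q = 43): q -6 -> 43
  event 11 (t=56: SET q = 17): q 43 -> 17
Final: q = 17

Answer: 17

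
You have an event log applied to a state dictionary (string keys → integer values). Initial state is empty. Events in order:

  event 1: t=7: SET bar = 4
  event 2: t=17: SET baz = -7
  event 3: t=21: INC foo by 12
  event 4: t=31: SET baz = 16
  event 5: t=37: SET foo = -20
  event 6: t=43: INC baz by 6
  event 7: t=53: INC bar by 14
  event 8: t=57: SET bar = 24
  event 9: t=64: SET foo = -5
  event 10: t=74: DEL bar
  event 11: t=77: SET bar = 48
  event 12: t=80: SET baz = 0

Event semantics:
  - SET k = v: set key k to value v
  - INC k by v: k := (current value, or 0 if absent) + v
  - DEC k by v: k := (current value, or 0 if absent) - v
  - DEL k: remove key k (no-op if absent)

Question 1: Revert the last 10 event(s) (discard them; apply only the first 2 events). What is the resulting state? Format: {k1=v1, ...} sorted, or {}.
Keep first 2 events (discard last 10):
  after event 1 (t=7: SET bar = 4): {bar=4}
  after event 2 (t=17: SET baz = -7): {bar=4, baz=-7}

Answer: {bar=4, baz=-7}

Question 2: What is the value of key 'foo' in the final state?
Answer: -5

Derivation:
Track key 'foo' through all 12 events:
  event 1 (t=7: SET bar = 4): foo unchanged
  event 2 (t=17: SET baz = -7): foo unchanged
  event 3 (t=21: INC foo by 12): foo (absent) -> 12
  event 4 (t=31: SET baz = 16): foo unchanged
  event 5 (t=37: SET foo = -20): foo 12 -> -20
  event 6 (t=43: INC baz by 6): foo unchanged
  event 7 (t=53: INC bar by 14): foo unchanged
  event 8 (t=57: SET bar = 24): foo unchanged
  event 9 (t=64: SET foo = -5): foo -20 -> -5
  event 10 (t=74: DEL bar): foo unchanged
  event 11 (t=77: SET bar = 48): foo unchanged
  event 12 (t=80: SET baz = 0): foo unchanged
Final: foo = -5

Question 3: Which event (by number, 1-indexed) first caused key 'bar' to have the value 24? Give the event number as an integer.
Answer: 8

Derivation:
Looking for first event where bar becomes 24:
  event 1: bar = 4
  event 2: bar = 4
  event 3: bar = 4
  event 4: bar = 4
  event 5: bar = 4
  event 6: bar = 4
  event 7: bar = 18
  event 8: bar 18 -> 24  <-- first match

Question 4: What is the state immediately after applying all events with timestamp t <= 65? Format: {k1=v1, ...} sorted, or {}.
Answer: {bar=24, baz=22, foo=-5}

Derivation:
Apply events with t <= 65 (9 events):
  after event 1 (t=7: SET bar = 4): {bar=4}
  after event 2 (t=17: SET baz = -7): {bar=4, baz=-7}
  after event 3 (t=21: INC foo by 12): {bar=4, baz=-7, foo=12}
  after event 4 (t=31: SET baz = 16): {bar=4, baz=16, foo=12}
  after event 5 (t=37: SET foo = -20): {bar=4, baz=16, foo=-20}
  after event 6 (t=43: INC baz by 6): {bar=4, baz=22, foo=-20}
  after event 7 (t=53: INC bar by 14): {bar=18, baz=22, foo=-20}
  after event 8 (t=57: SET bar = 24): {bar=24, baz=22, foo=-20}
  after event 9 (t=64: SET foo = -5): {bar=24, baz=22, foo=-5}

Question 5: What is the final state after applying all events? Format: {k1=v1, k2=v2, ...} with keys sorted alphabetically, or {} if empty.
  after event 1 (t=7: SET bar = 4): {bar=4}
  after event 2 (t=17: SET baz = -7): {bar=4, baz=-7}
  after event 3 (t=21: INC foo by 12): {bar=4, baz=-7, foo=12}
  after event 4 (t=31: SET baz = 16): {bar=4, baz=16, foo=12}
  after event 5 (t=37: SET foo = -20): {bar=4, baz=16, foo=-20}
  after event 6 (t=43: INC baz by 6): {bar=4, baz=22, foo=-20}
  after event 7 (t=53: INC bar by 14): {bar=18, baz=22, foo=-20}
  after event 8 (t=57: SET bar = 24): {bar=24, baz=22, foo=-20}
  after event 9 (t=64: SET foo = -5): {bar=24, baz=22, foo=-5}
  after event 10 (t=74: DEL bar): {baz=22, foo=-5}
  after event 11 (t=77: SET bar = 48): {bar=48, baz=22, foo=-5}
  after event 12 (t=80: SET baz = 0): {bar=48, baz=0, foo=-5}

Answer: {bar=48, baz=0, foo=-5}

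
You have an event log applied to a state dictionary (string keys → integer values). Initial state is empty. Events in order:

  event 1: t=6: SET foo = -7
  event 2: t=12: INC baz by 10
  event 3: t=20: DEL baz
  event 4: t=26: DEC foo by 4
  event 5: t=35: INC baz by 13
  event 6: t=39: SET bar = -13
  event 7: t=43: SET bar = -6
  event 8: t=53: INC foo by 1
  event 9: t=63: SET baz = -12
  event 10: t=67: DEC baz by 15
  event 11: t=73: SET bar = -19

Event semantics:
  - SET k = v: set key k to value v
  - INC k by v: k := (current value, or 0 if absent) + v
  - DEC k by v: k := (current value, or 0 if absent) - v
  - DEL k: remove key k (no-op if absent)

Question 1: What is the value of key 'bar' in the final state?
Track key 'bar' through all 11 events:
  event 1 (t=6: SET foo = -7): bar unchanged
  event 2 (t=12: INC baz by 10): bar unchanged
  event 3 (t=20: DEL baz): bar unchanged
  event 4 (t=26: DEC foo by 4): bar unchanged
  event 5 (t=35: INC baz by 13): bar unchanged
  event 6 (t=39: SET bar = -13): bar (absent) -> -13
  event 7 (t=43: SET bar = -6): bar -13 -> -6
  event 8 (t=53: INC foo by 1): bar unchanged
  event 9 (t=63: SET baz = -12): bar unchanged
  event 10 (t=67: DEC baz by 15): bar unchanged
  event 11 (t=73: SET bar = -19): bar -6 -> -19
Final: bar = -19

Answer: -19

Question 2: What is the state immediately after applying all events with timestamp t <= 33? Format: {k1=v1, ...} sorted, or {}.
Answer: {foo=-11}

Derivation:
Apply events with t <= 33 (4 events):
  after event 1 (t=6: SET foo = -7): {foo=-7}
  after event 2 (t=12: INC baz by 10): {baz=10, foo=-7}
  after event 3 (t=20: DEL baz): {foo=-7}
  after event 4 (t=26: DEC foo by 4): {foo=-11}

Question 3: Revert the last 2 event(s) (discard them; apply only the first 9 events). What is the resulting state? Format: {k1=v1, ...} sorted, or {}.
Answer: {bar=-6, baz=-12, foo=-10}

Derivation:
Keep first 9 events (discard last 2):
  after event 1 (t=6: SET foo = -7): {foo=-7}
  after event 2 (t=12: INC baz by 10): {baz=10, foo=-7}
  after event 3 (t=20: DEL baz): {foo=-7}
  after event 4 (t=26: DEC foo by 4): {foo=-11}
  after event 5 (t=35: INC baz by 13): {baz=13, foo=-11}
  after event 6 (t=39: SET bar = -13): {bar=-13, baz=13, foo=-11}
  after event 7 (t=43: SET bar = -6): {bar=-6, baz=13, foo=-11}
  after event 8 (t=53: INC foo by 1): {bar=-6, baz=13, foo=-10}
  after event 9 (t=63: SET baz = -12): {bar=-6, baz=-12, foo=-10}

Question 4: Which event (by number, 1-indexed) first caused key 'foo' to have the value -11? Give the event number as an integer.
Answer: 4

Derivation:
Looking for first event where foo becomes -11:
  event 1: foo = -7
  event 2: foo = -7
  event 3: foo = -7
  event 4: foo -7 -> -11  <-- first match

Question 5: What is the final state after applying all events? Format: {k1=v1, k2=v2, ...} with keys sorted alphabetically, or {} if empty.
Answer: {bar=-19, baz=-27, foo=-10}

Derivation:
  after event 1 (t=6: SET foo = -7): {foo=-7}
  after event 2 (t=12: INC baz by 10): {baz=10, foo=-7}
  after event 3 (t=20: DEL baz): {foo=-7}
  after event 4 (t=26: DEC foo by 4): {foo=-11}
  after event 5 (t=35: INC baz by 13): {baz=13, foo=-11}
  after event 6 (t=39: SET bar = -13): {bar=-13, baz=13, foo=-11}
  after event 7 (t=43: SET bar = -6): {bar=-6, baz=13, foo=-11}
  after event 8 (t=53: INC foo by 1): {bar=-6, baz=13, foo=-10}
  after event 9 (t=63: SET baz = -12): {bar=-6, baz=-12, foo=-10}
  after event 10 (t=67: DEC baz by 15): {bar=-6, baz=-27, foo=-10}
  after event 11 (t=73: SET bar = -19): {bar=-19, baz=-27, foo=-10}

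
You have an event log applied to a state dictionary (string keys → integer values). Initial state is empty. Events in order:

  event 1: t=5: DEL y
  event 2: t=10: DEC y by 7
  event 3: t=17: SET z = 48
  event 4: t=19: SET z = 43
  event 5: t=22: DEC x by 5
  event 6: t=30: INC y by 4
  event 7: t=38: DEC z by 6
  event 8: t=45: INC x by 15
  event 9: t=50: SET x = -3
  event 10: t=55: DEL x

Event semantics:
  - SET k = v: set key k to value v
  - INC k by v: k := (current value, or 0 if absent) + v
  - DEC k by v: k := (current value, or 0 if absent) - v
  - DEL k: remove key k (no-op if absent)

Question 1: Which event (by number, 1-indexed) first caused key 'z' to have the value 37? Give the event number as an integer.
Answer: 7

Derivation:
Looking for first event where z becomes 37:
  event 3: z = 48
  event 4: z = 43
  event 5: z = 43
  event 6: z = 43
  event 7: z 43 -> 37  <-- first match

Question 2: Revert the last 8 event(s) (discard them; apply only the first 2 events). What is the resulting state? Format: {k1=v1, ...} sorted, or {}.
Answer: {y=-7}

Derivation:
Keep first 2 events (discard last 8):
  after event 1 (t=5: DEL y): {}
  after event 2 (t=10: DEC y by 7): {y=-7}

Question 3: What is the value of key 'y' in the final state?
Answer: -3

Derivation:
Track key 'y' through all 10 events:
  event 1 (t=5: DEL y): y (absent) -> (absent)
  event 2 (t=10: DEC y by 7): y (absent) -> -7
  event 3 (t=17: SET z = 48): y unchanged
  event 4 (t=19: SET z = 43): y unchanged
  event 5 (t=22: DEC x by 5): y unchanged
  event 6 (t=30: INC y by 4): y -7 -> -3
  event 7 (t=38: DEC z by 6): y unchanged
  event 8 (t=45: INC x by 15): y unchanged
  event 9 (t=50: SET x = -3): y unchanged
  event 10 (t=55: DEL x): y unchanged
Final: y = -3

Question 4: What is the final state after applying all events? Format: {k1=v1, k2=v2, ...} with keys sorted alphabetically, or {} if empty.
  after event 1 (t=5: DEL y): {}
  after event 2 (t=10: DEC y by 7): {y=-7}
  after event 3 (t=17: SET z = 48): {y=-7, z=48}
  after event 4 (t=19: SET z = 43): {y=-7, z=43}
  after event 5 (t=22: DEC x by 5): {x=-5, y=-7, z=43}
  after event 6 (t=30: INC y by 4): {x=-5, y=-3, z=43}
  after event 7 (t=38: DEC z by 6): {x=-5, y=-3, z=37}
  after event 8 (t=45: INC x by 15): {x=10, y=-3, z=37}
  after event 9 (t=50: SET x = -3): {x=-3, y=-3, z=37}
  after event 10 (t=55: DEL x): {y=-3, z=37}

Answer: {y=-3, z=37}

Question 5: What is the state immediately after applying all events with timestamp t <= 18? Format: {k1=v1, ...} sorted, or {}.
Apply events with t <= 18 (3 events):
  after event 1 (t=5: DEL y): {}
  after event 2 (t=10: DEC y by 7): {y=-7}
  after event 3 (t=17: SET z = 48): {y=-7, z=48}

Answer: {y=-7, z=48}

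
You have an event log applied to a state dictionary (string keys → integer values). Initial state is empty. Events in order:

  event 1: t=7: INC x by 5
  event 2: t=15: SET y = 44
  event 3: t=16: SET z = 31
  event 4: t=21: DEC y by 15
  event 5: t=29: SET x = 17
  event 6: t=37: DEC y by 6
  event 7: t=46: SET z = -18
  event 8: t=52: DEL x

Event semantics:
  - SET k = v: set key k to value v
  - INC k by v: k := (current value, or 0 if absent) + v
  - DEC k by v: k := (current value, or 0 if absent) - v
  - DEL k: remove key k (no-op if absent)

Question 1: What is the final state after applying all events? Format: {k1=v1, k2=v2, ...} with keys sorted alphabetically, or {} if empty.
  after event 1 (t=7: INC x by 5): {x=5}
  after event 2 (t=15: SET y = 44): {x=5, y=44}
  after event 3 (t=16: SET z = 31): {x=5, y=44, z=31}
  after event 4 (t=21: DEC y by 15): {x=5, y=29, z=31}
  after event 5 (t=29: SET x = 17): {x=17, y=29, z=31}
  after event 6 (t=37: DEC y by 6): {x=17, y=23, z=31}
  after event 7 (t=46: SET z = -18): {x=17, y=23, z=-18}
  after event 8 (t=52: DEL x): {y=23, z=-18}

Answer: {y=23, z=-18}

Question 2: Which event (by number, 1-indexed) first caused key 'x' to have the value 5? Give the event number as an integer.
Answer: 1

Derivation:
Looking for first event where x becomes 5:
  event 1: x (absent) -> 5  <-- first match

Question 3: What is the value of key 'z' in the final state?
Track key 'z' through all 8 events:
  event 1 (t=7: INC x by 5): z unchanged
  event 2 (t=15: SET y = 44): z unchanged
  event 3 (t=16: SET z = 31): z (absent) -> 31
  event 4 (t=21: DEC y by 15): z unchanged
  event 5 (t=29: SET x = 17): z unchanged
  event 6 (t=37: DEC y by 6): z unchanged
  event 7 (t=46: SET z = -18): z 31 -> -18
  event 8 (t=52: DEL x): z unchanged
Final: z = -18

Answer: -18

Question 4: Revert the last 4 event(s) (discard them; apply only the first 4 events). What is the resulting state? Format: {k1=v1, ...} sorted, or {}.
Answer: {x=5, y=29, z=31}

Derivation:
Keep first 4 events (discard last 4):
  after event 1 (t=7: INC x by 5): {x=5}
  after event 2 (t=15: SET y = 44): {x=5, y=44}
  after event 3 (t=16: SET z = 31): {x=5, y=44, z=31}
  after event 4 (t=21: DEC y by 15): {x=5, y=29, z=31}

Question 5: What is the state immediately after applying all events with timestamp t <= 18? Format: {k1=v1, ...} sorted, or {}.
Answer: {x=5, y=44, z=31}

Derivation:
Apply events with t <= 18 (3 events):
  after event 1 (t=7: INC x by 5): {x=5}
  after event 2 (t=15: SET y = 44): {x=5, y=44}
  after event 3 (t=16: SET z = 31): {x=5, y=44, z=31}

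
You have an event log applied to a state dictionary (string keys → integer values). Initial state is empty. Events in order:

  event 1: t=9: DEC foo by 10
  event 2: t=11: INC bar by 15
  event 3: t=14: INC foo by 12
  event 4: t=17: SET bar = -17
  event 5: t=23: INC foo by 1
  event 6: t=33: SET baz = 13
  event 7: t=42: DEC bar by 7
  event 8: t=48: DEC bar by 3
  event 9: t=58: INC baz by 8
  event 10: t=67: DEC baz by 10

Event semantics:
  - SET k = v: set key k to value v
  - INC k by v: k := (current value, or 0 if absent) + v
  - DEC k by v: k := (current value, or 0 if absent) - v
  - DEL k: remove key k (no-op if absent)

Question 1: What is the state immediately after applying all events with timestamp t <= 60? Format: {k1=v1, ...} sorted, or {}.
Answer: {bar=-27, baz=21, foo=3}

Derivation:
Apply events with t <= 60 (9 events):
  after event 1 (t=9: DEC foo by 10): {foo=-10}
  after event 2 (t=11: INC bar by 15): {bar=15, foo=-10}
  after event 3 (t=14: INC foo by 12): {bar=15, foo=2}
  after event 4 (t=17: SET bar = -17): {bar=-17, foo=2}
  after event 5 (t=23: INC foo by 1): {bar=-17, foo=3}
  after event 6 (t=33: SET baz = 13): {bar=-17, baz=13, foo=3}
  after event 7 (t=42: DEC bar by 7): {bar=-24, baz=13, foo=3}
  after event 8 (t=48: DEC bar by 3): {bar=-27, baz=13, foo=3}
  after event 9 (t=58: INC baz by 8): {bar=-27, baz=21, foo=3}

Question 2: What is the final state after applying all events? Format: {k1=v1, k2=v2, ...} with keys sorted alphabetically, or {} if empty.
Answer: {bar=-27, baz=11, foo=3}

Derivation:
  after event 1 (t=9: DEC foo by 10): {foo=-10}
  after event 2 (t=11: INC bar by 15): {bar=15, foo=-10}
  after event 3 (t=14: INC foo by 12): {bar=15, foo=2}
  after event 4 (t=17: SET bar = -17): {bar=-17, foo=2}
  after event 5 (t=23: INC foo by 1): {bar=-17, foo=3}
  after event 6 (t=33: SET baz = 13): {bar=-17, baz=13, foo=3}
  after event 7 (t=42: DEC bar by 7): {bar=-24, baz=13, foo=3}
  after event 8 (t=48: DEC bar by 3): {bar=-27, baz=13, foo=3}
  after event 9 (t=58: INC baz by 8): {bar=-27, baz=21, foo=3}
  after event 10 (t=67: DEC baz by 10): {bar=-27, baz=11, foo=3}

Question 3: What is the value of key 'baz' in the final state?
Track key 'baz' through all 10 events:
  event 1 (t=9: DEC foo by 10): baz unchanged
  event 2 (t=11: INC bar by 15): baz unchanged
  event 3 (t=14: INC foo by 12): baz unchanged
  event 4 (t=17: SET bar = -17): baz unchanged
  event 5 (t=23: INC foo by 1): baz unchanged
  event 6 (t=33: SET baz = 13): baz (absent) -> 13
  event 7 (t=42: DEC bar by 7): baz unchanged
  event 8 (t=48: DEC bar by 3): baz unchanged
  event 9 (t=58: INC baz by 8): baz 13 -> 21
  event 10 (t=67: DEC baz by 10): baz 21 -> 11
Final: baz = 11

Answer: 11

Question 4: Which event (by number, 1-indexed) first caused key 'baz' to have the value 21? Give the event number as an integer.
Answer: 9

Derivation:
Looking for first event where baz becomes 21:
  event 6: baz = 13
  event 7: baz = 13
  event 8: baz = 13
  event 9: baz 13 -> 21  <-- first match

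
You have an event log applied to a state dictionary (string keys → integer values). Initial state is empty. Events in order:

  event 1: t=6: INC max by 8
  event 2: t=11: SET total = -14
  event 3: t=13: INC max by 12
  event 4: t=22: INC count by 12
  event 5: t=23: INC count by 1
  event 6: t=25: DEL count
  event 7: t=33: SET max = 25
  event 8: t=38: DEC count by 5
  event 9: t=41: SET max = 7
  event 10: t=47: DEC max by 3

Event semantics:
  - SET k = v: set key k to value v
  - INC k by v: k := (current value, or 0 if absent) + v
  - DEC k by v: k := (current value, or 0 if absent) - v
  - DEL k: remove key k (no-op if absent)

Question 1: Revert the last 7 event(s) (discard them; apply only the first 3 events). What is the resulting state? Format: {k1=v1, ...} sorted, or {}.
Keep first 3 events (discard last 7):
  after event 1 (t=6: INC max by 8): {max=8}
  after event 2 (t=11: SET total = -14): {max=8, total=-14}
  after event 3 (t=13: INC max by 12): {max=20, total=-14}

Answer: {max=20, total=-14}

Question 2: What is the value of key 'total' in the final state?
Answer: -14

Derivation:
Track key 'total' through all 10 events:
  event 1 (t=6: INC max by 8): total unchanged
  event 2 (t=11: SET total = -14): total (absent) -> -14
  event 3 (t=13: INC max by 12): total unchanged
  event 4 (t=22: INC count by 12): total unchanged
  event 5 (t=23: INC count by 1): total unchanged
  event 6 (t=25: DEL count): total unchanged
  event 7 (t=33: SET max = 25): total unchanged
  event 8 (t=38: DEC count by 5): total unchanged
  event 9 (t=41: SET max = 7): total unchanged
  event 10 (t=47: DEC max by 3): total unchanged
Final: total = -14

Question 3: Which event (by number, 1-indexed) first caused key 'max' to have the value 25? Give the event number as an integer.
Answer: 7

Derivation:
Looking for first event where max becomes 25:
  event 1: max = 8
  event 2: max = 8
  event 3: max = 20
  event 4: max = 20
  event 5: max = 20
  event 6: max = 20
  event 7: max 20 -> 25  <-- first match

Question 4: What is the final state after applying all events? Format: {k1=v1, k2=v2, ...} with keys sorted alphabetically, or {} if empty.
  after event 1 (t=6: INC max by 8): {max=8}
  after event 2 (t=11: SET total = -14): {max=8, total=-14}
  after event 3 (t=13: INC max by 12): {max=20, total=-14}
  after event 4 (t=22: INC count by 12): {count=12, max=20, total=-14}
  after event 5 (t=23: INC count by 1): {count=13, max=20, total=-14}
  after event 6 (t=25: DEL count): {max=20, total=-14}
  after event 7 (t=33: SET max = 25): {max=25, total=-14}
  after event 8 (t=38: DEC count by 5): {count=-5, max=25, total=-14}
  after event 9 (t=41: SET max = 7): {count=-5, max=7, total=-14}
  after event 10 (t=47: DEC max by 3): {count=-5, max=4, total=-14}

Answer: {count=-5, max=4, total=-14}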